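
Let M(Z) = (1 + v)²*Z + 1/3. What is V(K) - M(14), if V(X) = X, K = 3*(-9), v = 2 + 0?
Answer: -460/3 ≈ -153.33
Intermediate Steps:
v = 2
K = -27
M(Z) = ⅓ + 9*Z (M(Z) = (1 + 2)²*Z + 1/3 = 3²*Z + ⅓ = 9*Z + ⅓ = ⅓ + 9*Z)
V(K) - M(14) = -27 - (⅓ + 9*14) = -27 - (⅓ + 126) = -27 - 1*379/3 = -27 - 379/3 = -460/3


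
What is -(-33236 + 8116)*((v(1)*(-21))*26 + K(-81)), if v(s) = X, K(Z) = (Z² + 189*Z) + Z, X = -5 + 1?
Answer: -166922400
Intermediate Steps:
X = -4
K(Z) = Z² + 190*Z
v(s) = -4
-(-33236 + 8116)*((v(1)*(-21))*26 + K(-81)) = -(-33236 + 8116)*(-4*(-21)*26 - 81*(190 - 81)) = -(-25120)*(84*26 - 81*109) = -(-25120)*(2184 - 8829) = -(-25120)*(-6645) = -1*166922400 = -166922400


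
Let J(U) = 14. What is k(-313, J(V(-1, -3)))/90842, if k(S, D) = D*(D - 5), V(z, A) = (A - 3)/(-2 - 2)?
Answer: 63/45421 ≈ 0.0013870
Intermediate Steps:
V(z, A) = ¾ - A/4 (V(z, A) = (-3 + A)/(-4) = (-3 + A)*(-¼) = ¾ - A/4)
k(S, D) = D*(-5 + D)
k(-313, J(V(-1, -3)))/90842 = (14*(-5 + 14))/90842 = (14*9)*(1/90842) = 126*(1/90842) = 63/45421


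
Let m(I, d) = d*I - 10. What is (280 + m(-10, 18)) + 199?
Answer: 289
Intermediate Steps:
m(I, d) = -10 + I*d (m(I, d) = I*d - 10 = -10 + I*d)
(280 + m(-10, 18)) + 199 = (280 + (-10 - 10*18)) + 199 = (280 + (-10 - 180)) + 199 = (280 - 190) + 199 = 90 + 199 = 289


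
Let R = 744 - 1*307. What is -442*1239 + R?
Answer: -547201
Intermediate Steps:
R = 437 (R = 744 - 307 = 437)
-442*1239 + R = -442*1239 + 437 = -547638 + 437 = -547201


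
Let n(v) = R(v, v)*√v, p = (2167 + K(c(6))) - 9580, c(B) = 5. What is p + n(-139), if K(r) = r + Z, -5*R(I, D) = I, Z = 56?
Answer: -7352 + 139*I*√139/5 ≈ -7352.0 + 327.76*I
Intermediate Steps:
R(I, D) = -I/5
K(r) = 56 + r (K(r) = r + 56 = 56 + r)
p = -7352 (p = (2167 + (56 + 5)) - 9580 = (2167 + 61) - 9580 = 2228 - 9580 = -7352)
n(v) = -v^(3/2)/5 (n(v) = (-v/5)*√v = -v^(3/2)/5)
p + n(-139) = -7352 - (-139)*I*√139/5 = -7352 + 139*I*√139/5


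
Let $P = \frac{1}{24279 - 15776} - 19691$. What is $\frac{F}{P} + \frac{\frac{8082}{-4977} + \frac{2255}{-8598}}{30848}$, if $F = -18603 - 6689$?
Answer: $\frac{7885409851648879411}{6139451058041769216} \approx 1.2844$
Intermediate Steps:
$F = -25292$
$P = - \frac{167432572}{8503}$ ($P = \frac{1}{8503} - 19691 = - \frac{167432572}{8503} \approx -19691.0$)
$\frac{F}{P} + \frac{\frac{8082}{-4977} + \frac{2255}{-8598}}{30848} = - \frac{25292}{- \frac{167432572}{8503}} + \frac{\frac{8082}{-4977} + \frac{2255}{-8598}}{30848} = \left(-25292\right) \left(- \frac{8503}{167432572}\right) + \left(8082 \left(- \frac{1}{4977}\right) + 2255 \left(- \frac{1}{8598}\right)\right) \frac{1}{30848} = \frac{53764469}{41858143} + \left(- \frac{898}{553} - \frac{2255}{8598}\right) \frac{1}{30848} = \frac{53764469}{41858143} - \frac{8968019}{146672800512} = \frac{7885409851648879411}{6139451058041769216}$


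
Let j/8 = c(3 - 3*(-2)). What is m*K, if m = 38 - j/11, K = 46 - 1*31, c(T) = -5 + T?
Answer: 5790/11 ≈ 526.36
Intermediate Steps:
j = 32 (j = 8*(-5 + (3 - 3*(-2))) = 8*(-5 + (3 + 6)) = 8*(-5 + 9) = 8*4 = 32)
K = 15 (K = 46 - 31 = 15)
m = 386/11 (m = 38 - 32/11 = 386/11 ≈ 35.091)
m*K = (386/11)*15 = 5790/11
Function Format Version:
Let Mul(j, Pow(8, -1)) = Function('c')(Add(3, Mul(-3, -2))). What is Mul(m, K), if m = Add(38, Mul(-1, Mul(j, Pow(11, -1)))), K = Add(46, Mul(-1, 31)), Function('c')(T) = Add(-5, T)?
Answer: Rational(5790, 11) ≈ 526.36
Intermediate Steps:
j = 32 (j = Mul(8, Add(-5, Add(3, Mul(-3, -2)))) = Mul(8, Add(-5, Add(3, 6))) = Mul(8, Add(-5, 9)) = Mul(8, 4) = 32)
K = 15 (K = Add(46, -31) = 15)
m = Rational(386, 11) (m = Add(38, Mul(-1, Mul(32, Pow(11, -1)))) = Add(38, Mul(-1, Mul(32, Rational(1, 11)))) = Add(38, Mul(-1, Rational(32, 11))) = Add(38, Rational(-32, 11)) = Rational(386, 11) ≈ 35.091)
Mul(m, K) = Mul(Rational(386, 11), 15) = Rational(5790, 11)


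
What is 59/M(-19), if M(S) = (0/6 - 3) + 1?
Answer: -59/2 ≈ -29.500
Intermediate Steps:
M(S) = -2 (M(S) = (0*(⅙) - 3) + 1 = (0 - 3) + 1 = -3 + 1 = -2)
59/M(-19) = 59/(-2) = 59*(-½) = -59/2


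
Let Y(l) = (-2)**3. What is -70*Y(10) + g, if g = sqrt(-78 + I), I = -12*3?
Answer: 560 + I*sqrt(114) ≈ 560.0 + 10.677*I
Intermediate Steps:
Y(l) = -8
I = -36
g = I*sqrt(114) (g = sqrt(-78 - 36) = sqrt(-114) = I*sqrt(114) ≈ 10.677*I)
-70*Y(10) + g = -70*(-8) + I*sqrt(114) = 560 + I*sqrt(114)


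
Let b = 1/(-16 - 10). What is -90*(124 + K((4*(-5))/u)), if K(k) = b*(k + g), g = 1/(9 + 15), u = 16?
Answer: -1161075/104 ≈ -11164.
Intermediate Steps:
g = 1/24 ≈ 0.041667
b = -1/26 (b = 1/(-26) = -1/26 ≈ -0.038462)
K(k) = -1/624 - k/26 (K(k) = -(k + 1/24)/26 = -(1/24 + k)/26 = -1/624 - k/26)
-90*(124 + K((4*(-5))/u)) = -90*(124 + (-1/624 - 4*(-5)/(26*16))) = -90*(124 + (-1/624 - (-10)/(13*16))) = -90*(124 + (-1/624 - 1/26*(-5/4))) = -90*(124 + (-1/624 + 5/104)) = -90*(124 + 29/624) = -90*77405/624 = -1161075/104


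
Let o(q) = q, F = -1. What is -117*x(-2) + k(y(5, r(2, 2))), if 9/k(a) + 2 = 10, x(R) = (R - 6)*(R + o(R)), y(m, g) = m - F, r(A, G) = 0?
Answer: -29943/8 ≈ -3742.9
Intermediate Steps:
y(m, g) = 1 + m (y(m, g) = m - 1*(-1) = m + 1 = 1 + m)
x(R) = 2*R*(-6 + R) (x(R) = (R - 6)*(R + R) = (-6 + R)*(2*R) = 2*R*(-6 + R))
k(a) = 9/8 (k(a) = 9/(-2 + 10) = 9/8)
-117*x(-2) + k(y(5, r(2, 2))) = -234*(-2)*(-6 - 2) + 9/8 = -234*(-2)*(-8) + 9/8 = -117*32 + 9/8 = -3744 + 9/8 = -29943/8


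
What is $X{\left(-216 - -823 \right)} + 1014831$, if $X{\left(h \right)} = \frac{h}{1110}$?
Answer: $\frac{1126463017}{1110} \approx 1.0148 \cdot 10^{6}$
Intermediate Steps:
$X{\left(h \right)} = \frac{h}{1110}$ ($X{\left(h \right)} = h \frac{1}{1110} = \frac{h}{1110}$)
$X{\left(-216 - -823 \right)} + 1014831 = \frac{-216 - -823}{1110} + 1014831 = \frac{-216 + 823}{1110} + 1014831 = \frac{1}{1110} \cdot 607 + 1014831 = \frac{607}{1110} + 1014831 = \frac{1126463017}{1110}$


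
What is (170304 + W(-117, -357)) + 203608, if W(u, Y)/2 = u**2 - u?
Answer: 401524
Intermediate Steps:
W(u, Y) = -2*u + 2*u**2 (W(u, Y) = 2*(u**2 - u) = -2*u + 2*u**2)
(170304 + W(-117, -357)) + 203608 = (170304 + 2*(-117)*(-1 - 117)) + 203608 = (170304 + 2*(-117)*(-118)) + 203608 = (170304 + 27612) + 203608 = 197916 + 203608 = 401524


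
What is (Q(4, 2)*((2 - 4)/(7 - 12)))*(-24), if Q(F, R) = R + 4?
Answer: -288/5 ≈ -57.600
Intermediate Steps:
Q(F, R) = 4 + R
(Q(4, 2)*((2 - 4)/(7 - 12)))*(-24) = ((4 + 2)*((2 - 4)/(7 - 12)))*(-24) = (6*(-2/(-5)))*(-24) = (6*(-2*(-⅕)))*(-24) = (6*(⅖))*(-24) = (12/5)*(-24) = -288/5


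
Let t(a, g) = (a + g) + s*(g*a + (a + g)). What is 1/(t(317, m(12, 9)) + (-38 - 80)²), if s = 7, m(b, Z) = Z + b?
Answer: 1/63227 ≈ 1.5816e-5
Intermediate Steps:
t(a, g) = 8*a + 8*g + 7*a*g (t(a, g) = (a + g) + 7*(g*a + (a + g)) = (a + g) + 7*(a*g + (a + g)) = (a + g) + 7*(a + g + a*g) = (a + g) + (7*a + 7*g + 7*a*g) = 8*a + 8*g + 7*a*g)
1/(t(317, m(12, 9)) + (-38 - 80)²) = 1/((8*317 + 8*(9 + 12) + 7*317*(9 + 12)) + (-38 - 80)²) = 1/((2536 + 8*21 + 7*317*21) + (-118)²) = 1/((2536 + 168 + 46599) + 13924) = 1/(49303 + 13924) = 1/63227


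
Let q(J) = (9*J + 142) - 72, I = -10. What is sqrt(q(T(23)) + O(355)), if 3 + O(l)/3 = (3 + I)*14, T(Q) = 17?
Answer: 4*I*sqrt(5) ≈ 8.9443*I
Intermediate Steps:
q(J) = 70 + 9*J (q(J) = (142 + 9*J) - 72 = 70 + 9*J)
O(l) = -303 (O(l) = -9 + 3*((3 - 10)*14) = -9 + 3*(-7*14) = -9 + 3*(-98) = -9 - 294 = -303)
sqrt(q(T(23)) + O(355)) = sqrt((70 + 9*17) - 303) = sqrt((70 + 153) - 303) = sqrt(223 - 303) = sqrt(-80) = 4*I*sqrt(5)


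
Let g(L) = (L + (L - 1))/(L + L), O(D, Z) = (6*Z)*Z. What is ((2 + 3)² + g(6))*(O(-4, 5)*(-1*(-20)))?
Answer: 77750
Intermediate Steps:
O(D, Z) = 6*Z²
g(L) = (-1 + 2*L)/(2*L) (g(L) = (L + (-1 + L))/((2*L)) = (-1 + 2*L)*(1/(2*L)) = (-1 + 2*L)/(2*L))
((2 + 3)² + g(6))*(O(-4, 5)*(-1*(-20))) = ((2 + 3)² + (-½ + 6)/6)*((6*5²)*(-1*(-20))) = (5² + (⅙)*(11/2))*((6*25)*20) = (25 + 11/12)*(150*20) = (311/12)*3000 = 77750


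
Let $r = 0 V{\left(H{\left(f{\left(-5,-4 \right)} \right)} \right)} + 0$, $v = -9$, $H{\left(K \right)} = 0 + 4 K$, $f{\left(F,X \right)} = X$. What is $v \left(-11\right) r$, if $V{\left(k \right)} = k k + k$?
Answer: $0$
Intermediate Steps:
$H{\left(K \right)} = 4 K$
$V{\left(k \right)} = k + k^{2}$ ($V{\left(k \right)} = k^{2} + k = k + k^{2}$)
$r = 0$ ($r = 0 \cdot 4 \left(-4\right) \left(1 + 4 \left(-4\right)\right) + 0 = 0 \left(- 16 \left(1 - 16\right)\right) + 0 = 0 \left(\left(-16\right) \left(-15\right)\right) + 0 = 0 \cdot 240 + 0 = 0 + 0 = 0$)
$v \left(-11\right) r = \left(-9\right) \left(-11\right) 0 = 99 \cdot 0 = 0$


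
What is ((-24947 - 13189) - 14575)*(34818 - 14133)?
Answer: -1090327035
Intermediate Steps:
((-24947 - 13189) - 14575)*(34818 - 14133) = (-38136 - 14575)*20685 = -52711*20685 = -1090327035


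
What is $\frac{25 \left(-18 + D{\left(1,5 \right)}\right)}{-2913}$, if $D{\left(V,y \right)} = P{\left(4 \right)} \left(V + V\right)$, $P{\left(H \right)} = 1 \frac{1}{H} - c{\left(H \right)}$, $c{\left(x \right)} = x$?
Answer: $\frac{425}{1942} \approx 0.21885$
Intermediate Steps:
$P{\left(H \right)} = \frac{1}{H} - H$ ($P{\left(H \right)} = 1 \frac{1}{H} - H = \frac{1}{H} - H$)
$D{\left(V,y \right)} = - \frac{15 V}{2}$ ($D{\left(V,y \right)} = \left(\frac{1}{4} - 4\right) \left(V + V\right) = \left(\frac{1}{4} - 4\right) 2 V = - \frac{15 \cdot 2 V}{4} = - \frac{15 V}{2}$)
$\frac{25 \left(-18 + D{\left(1,5 \right)}\right)}{-2913} = \frac{25 \left(-18 - \frac{15}{2}\right)}{-2913} = 25 \left(-18 - \frac{15}{2}\right) \left(- \frac{1}{2913}\right) = 25 \left(- \frac{51}{2}\right) \left(- \frac{1}{2913}\right) = \left(- \frac{1275}{2}\right) \left(- \frac{1}{2913}\right) = \frac{425}{1942}$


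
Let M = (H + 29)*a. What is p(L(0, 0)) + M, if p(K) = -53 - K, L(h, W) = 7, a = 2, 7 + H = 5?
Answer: -6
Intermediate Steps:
H = -2 (H = -7 + 5 = -2)
M = 54 (M = (-2 + 29)*2 = 27*2 = 54)
p(L(0, 0)) + M = (-53 - 1*7) + 54 = (-53 - 7) + 54 = -60 + 54 = -6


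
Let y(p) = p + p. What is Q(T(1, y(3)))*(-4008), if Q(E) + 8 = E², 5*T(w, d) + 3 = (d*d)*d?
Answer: -181037352/25 ≈ -7.2415e+6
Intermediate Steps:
y(p) = 2*p
T(w, d) = -⅗ + d³/5 (T(w, d) = -⅗ + ((d*d)*d)/5 = -⅗ + (d²*d)/5 = -⅗ + d³/5)
Q(E) = -8 + E²
Q(T(1, y(3)))*(-4008) = (-8 + (-⅗ + (2*3)³/5)²)*(-4008) = (-8 + (-⅗ + (⅕)*6³)²)*(-4008) = (-8 + (-⅗ + (⅕)*216)²)*(-4008) = (-8 + (-⅗ + 216/5)²)*(-4008) = (-8 + (213/5)²)*(-4008) = (-8 + 45369/25)*(-4008) = (45169/25)*(-4008) = -181037352/25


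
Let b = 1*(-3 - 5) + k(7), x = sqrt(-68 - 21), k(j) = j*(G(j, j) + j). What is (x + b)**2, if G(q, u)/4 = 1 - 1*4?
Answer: (-43 + I*sqrt(89))**2 ≈ 1760.0 - 811.32*I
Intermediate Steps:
G(q, u) = -12 (G(q, u) = 4*(1 - 1*4) = 4*(1 - 4) = 4*(-3) = -12)
k(j) = j*(-12 + j)
x = I*sqrt(89) (x = sqrt(-89) = I*sqrt(89) ≈ 9.434*I)
b = -43 (b = 1*(-3 - 5) + 7*(-12 + 7) = 1*(-8) + 7*(-5) = -8 - 35 = -43)
(x + b)**2 = (I*sqrt(89) - 43)**2 = (-43 + I*sqrt(89))**2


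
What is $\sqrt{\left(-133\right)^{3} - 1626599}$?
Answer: $2 i \sqrt{994809} \approx 1994.8 i$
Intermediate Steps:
$\sqrt{\left(-133\right)^{3} - 1626599} = \sqrt{-2352637 - 1626599} = \sqrt{-3979236} = 2 i \sqrt{994809}$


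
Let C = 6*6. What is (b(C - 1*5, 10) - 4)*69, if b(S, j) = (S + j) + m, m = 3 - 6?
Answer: 2346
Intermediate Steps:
C = 36
m = -3
b(S, j) = -3 + S + j (b(S, j) = (S + j) - 3 = -3 + S + j)
(b(C - 1*5, 10) - 4)*69 = ((-3 + (36 - 1*5) + 10) - 4)*69 = ((-3 + (36 - 5) + 10) - 4)*69 = ((-3 + 31 + 10) - 4)*69 = (38 - 4)*69 = 34*69 = 2346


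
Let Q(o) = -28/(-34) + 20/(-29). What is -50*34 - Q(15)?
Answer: -838166/493 ≈ -1700.1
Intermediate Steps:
Q(o) = 66/493 (Q(o) = -28*(-1/34) + 20*(-1/29) = 14/17 - 20/29 = 66/493)
-50*34 - Q(15) = -50*34 - 1*66/493 = -1700 - 66/493 = -838166/493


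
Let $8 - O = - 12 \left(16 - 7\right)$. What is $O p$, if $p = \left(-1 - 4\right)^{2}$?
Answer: $2900$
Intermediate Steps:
$p = 25$ ($p = \left(-5\right)^{2} = 25$)
$O = 116$ ($O = 8 - - 12 \left(16 - 7\right) = 8 - \left(-12\right) 9 = 8 - -108 = 8 + 108 = 116$)
$O p = 116 \cdot 25 = 2900$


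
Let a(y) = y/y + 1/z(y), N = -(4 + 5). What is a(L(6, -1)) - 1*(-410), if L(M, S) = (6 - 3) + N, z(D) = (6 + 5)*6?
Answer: 27127/66 ≈ 411.02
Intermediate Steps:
z(D) = 66 (z(D) = 11*6 = 66)
N = -9 (N = -1*9 = -9)
L(M, S) = -6 (L(M, S) = (6 - 3) - 9 = 3 - 9 = -6)
a(y) = 67/66 (a(y) = y/y + 1/66 = 1 + 1*(1/66) = 1 + 1/66 = 67/66)
a(L(6, -1)) - 1*(-410) = 67/66 - 1*(-410) = 67/66 + 410 = 27127/66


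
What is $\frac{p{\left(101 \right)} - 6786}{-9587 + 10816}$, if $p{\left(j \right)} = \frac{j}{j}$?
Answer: $- \frac{6785}{1229} \approx -5.5208$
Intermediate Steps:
$p{\left(j \right)} = 1$
$\frac{p{\left(101 \right)} - 6786}{-9587 + 10816} = \frac{1 - 6786}{-9587 + 10816} = - \frac{6785}{1229}$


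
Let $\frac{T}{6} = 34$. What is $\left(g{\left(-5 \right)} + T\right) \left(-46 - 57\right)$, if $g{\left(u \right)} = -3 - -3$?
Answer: $-21012$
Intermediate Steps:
$T = 204$ ($T = 6 \cdot 34 = 204$)
$g{\left(u \right)} = 0$ ($g{\left(u \right)} = -3 + 3 = 0$)
$\left(g{\left(-5 \right)} + T\right) \left(-46 - 57\right) = \left(0 + 204\right) \left(-46 - 57\right) = 204 \left(-103\right) = -21012$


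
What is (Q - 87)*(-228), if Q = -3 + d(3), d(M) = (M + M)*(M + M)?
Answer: 12312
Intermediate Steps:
d(M) = 4*M**2 (d(M) = (2*M)*(2*M) = 4*M**2)
Q = 33 (Q = -3 + 4*3**2 = -3 + 4*9 = -3 + 36 = 33)
(Q - 87)*(-228) = (33 - 87)*(-228) = -54*(-228) = 12312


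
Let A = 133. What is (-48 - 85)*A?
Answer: -17689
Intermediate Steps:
(-48 - 85)*A = (-48 - 85)*133 = -133*133 = -17689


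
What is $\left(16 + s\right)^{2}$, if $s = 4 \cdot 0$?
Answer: $256$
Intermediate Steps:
$s = 0$
$\left(16 + s\right)^{2} = \left(16 + 0\right)^{2} = 16^{2} = 256$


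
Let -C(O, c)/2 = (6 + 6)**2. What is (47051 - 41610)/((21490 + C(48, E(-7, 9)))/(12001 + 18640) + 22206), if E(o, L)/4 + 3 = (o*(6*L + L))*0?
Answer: 166717681/680435248 ≈ 0.24502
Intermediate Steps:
E(o, L) = -12 (E(o, L) = -12 + 4*((o*(6*L + L))*0) = -12 + 4*((o*(7*L))*0) = -12 + 4*((7*L*o)*0) = -12 + 4*0 = -12 + 0 = -12)
C(O, c) = -288 (C(O, c) = -2*(6 + 6)**2 = -2*12**2 = -2*144 = -288)
(47051 - 41610)/((21490 + C(48, E(-7, 9)))/(12001 + 18640) + 22206) = (47051 - 41610)/((21490 - 288)/(12001 + 18640) + 22206) = 5441/(21202/30641 + 22206) = 5441/(680435248/30641) = 5441*(30641/680435248) = 166717681/680435248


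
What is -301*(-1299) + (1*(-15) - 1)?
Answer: 390983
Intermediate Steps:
-301*(-1299) + (1*(-15) - 1) = 390999 + (-15 - 1) = 390999 - 16 = 390983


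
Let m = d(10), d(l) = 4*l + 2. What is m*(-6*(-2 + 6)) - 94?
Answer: -1102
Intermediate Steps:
d(l) = 2 + 4*l
m = 42 (m = 2 + 4*10 = 2 + 40 = 42)
m*(-6*(-2 + 6)) - 94 = 42*(-6*(-2 + 6)) - 94 = 42*(-6*4) - 94 = 42*(-24) - 94 = -1008 - 94 = -1102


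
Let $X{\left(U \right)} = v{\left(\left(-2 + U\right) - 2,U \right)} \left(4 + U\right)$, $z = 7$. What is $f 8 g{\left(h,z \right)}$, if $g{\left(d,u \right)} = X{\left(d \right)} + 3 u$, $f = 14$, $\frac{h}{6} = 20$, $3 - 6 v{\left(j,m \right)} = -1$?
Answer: $\frac{34832}{3} \approx 11611.0$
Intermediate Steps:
$v{\left(j,m \right)} = \frac{2}{3}$ ($v{\left(j,m \right)} = \frac{1}{2} - - \frac{1}{6} = \frac{1}{2} + \frac{1}{6} = \frac{2}{3}$)
$h = 120$ ($h = 6 \cdot 20 = 120$)
$X{\left(U \right)} = \frac{8}{3} + \frac{2 U}{3}$ ($X{\left(U \right)} = \frac{2 \left(4 + U\right)}{3} = \frac{8}{3} + \frac{2 U}{3}$)
$g{\left(d,u \right)} = \frac{8}{3} + 3 u + \frac{2 d}{3}$ ($g{\left(d,u \right)} = \left(\frac{8}{3} + \frac{2 d}{3}\right) + 3 u = \frac{8}{3} + 3 u + \frac{2 d}{3}$)
$f 8 g{\left(h,z \right)} = 14 \cdot 8 \left(\frac{8}{3} + 3 \cdot 7 + \frac{2}{3} \cdot 120\right) = 112 \left(\frac{8}{3} + 21 + 80\right) = 112 \cdot \frac{311}{3} = \frac{34832}{3}$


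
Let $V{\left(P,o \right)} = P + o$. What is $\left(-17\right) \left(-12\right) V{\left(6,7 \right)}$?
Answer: $2652$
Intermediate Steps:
$\left(-17\right) \left(-12\right) V{\left(6,7 \right)} = \left(-17\right) \left(-12\right) \left(6 + 7\right) = 204 \cdot 13 = 2652$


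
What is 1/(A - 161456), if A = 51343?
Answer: -1/110113 ≈ -9.0816e-6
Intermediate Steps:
1/(A - 161456) = 1/(51343 - 161456) = 1/(-110113) = -1/110113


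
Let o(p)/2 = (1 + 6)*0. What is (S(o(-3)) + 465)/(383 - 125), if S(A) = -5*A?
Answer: 155/86 ≈ 1.8023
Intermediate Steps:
o(p) = 0 (o(p) = 2*((1 + 6)*0) = 2*(7*0) = 2*0 = 0)
(S(o(-3)) + 465)/(383 - 125) = (-5*0 + 465)/(383 - 125) = (0 + 465)/258 = 465*(1/258) = 155/86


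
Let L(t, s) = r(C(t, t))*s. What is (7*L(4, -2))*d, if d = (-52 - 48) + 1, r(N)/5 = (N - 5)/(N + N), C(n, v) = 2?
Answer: -10395/2 ≈ -5197.5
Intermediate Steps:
r(N) = 5*(-5 + N)/(2*N) (r(N) = 5*((N - 5)/(N + N)) = 5*((-5 + N)/((2*N))) = 5*((-5 + N)*(1/(2*N))) = 5*((-5 + N)/(2*N)) = 5*(-5 + N)/(2*N))
d = -99 (d = -100 + 1 = -99)
L(t, s) = -15*s/4 (L(t, s) = ((5/2)*(-5 + 2)/2)*s = ((5/2)*(½)*(-3))*s = -15*s/4)
(7*L(4, -2))*d = (7*(-15/4*(-2)))*(-99) = (7*(15/2))*(-99) = (105/2)*(-99) = -10395/2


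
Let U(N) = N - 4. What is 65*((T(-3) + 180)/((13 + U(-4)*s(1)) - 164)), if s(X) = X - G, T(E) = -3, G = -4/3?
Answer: -34515/509 ≈ -67.809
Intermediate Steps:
G = -4/3 (G = -4*⅓ = -4/3 ≈ -1.3333)
s(X) = 4/3 + X (s(X) = X - 1*(-4/3) = X + 4/3 = 4/3 + X)
U(N) = -4 + N
65*((T(-3) + 180)/((13 + U(-4)*s(1)) - 164)) = 65*((-3 + 180)/((13 + (-4 - 4)*(4/3 + 1)) - 164)) = 65*(177/((13 - 8*7/3) - 164)) = 65*(177/((13 - 56/3) - 164)) = 65*(177/(-17/3 - 164)) = 65*(177/(-509/3)) = 65*(177*(-3/509)) = 65*(-531/509) = -34515/509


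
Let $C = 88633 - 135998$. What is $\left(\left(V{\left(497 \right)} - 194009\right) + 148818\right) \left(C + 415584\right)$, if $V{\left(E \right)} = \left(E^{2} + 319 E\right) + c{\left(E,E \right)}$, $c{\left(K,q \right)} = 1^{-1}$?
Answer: $132692135278$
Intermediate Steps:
$c{\left(K,q \right)} = 1$
$V{\left(E \right)} = 1 + E^{2} + 319 E$ ($V{\left(E \right)} = \left(E^{2} + 319 E\right) + 1 = 1 + E^{2} + 319 E$)
$C = -47365$
$\left(\left(V{\left(497 \right)} - 194009\right) + 148818\right) \left(C + 415584\right) = \left(\left(\left(1 + 497^{2} + 319 \cdot 497\right) - 194009\right) + 148818\right) \left(-47365 + 415584\right) = \left(\left(\left(1 + 247009 + 158543\right) - 194009\right) + 148818\right) 368219 = \left(\left(405553 - 194009\right) + 148818\right) 368219 = \left(211544 + 148818\right) 368219 = 360362 \cdot 368219 = 132692135278$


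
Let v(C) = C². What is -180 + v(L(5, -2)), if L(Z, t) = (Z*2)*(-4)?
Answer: 1420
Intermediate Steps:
L(Z, t) = -8*Z (L(Z, t) = (2*Z)*(-4) = -8*Z)
-180 + v(L(5, -2)) = -180 + (-8*5)² = -180 + (-40)² = -180 + 1600 = 1420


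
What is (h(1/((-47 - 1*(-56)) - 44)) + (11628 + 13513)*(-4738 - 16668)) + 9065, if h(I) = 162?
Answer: -538159019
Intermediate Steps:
(h(1/((-47 - 1*(-56)) - 44)) + (11628 + 13513)*(-4738 - 16668)) + 9065 = (162 + (11628 + 13513)*(-4738 - 16668)) + 9065 = (162 + 25141*(-21406)) + 9065 = (162 - 538168246) + 9065 = -538168084 + 9065 = -538159019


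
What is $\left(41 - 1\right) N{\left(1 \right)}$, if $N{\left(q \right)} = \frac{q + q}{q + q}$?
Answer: $40$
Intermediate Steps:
$N{\left(q \right)} = 1$ ($N{\left(q \right)} = \frac{2 q}{2 q} = 2 q \frac{1}{2 q} = 1$)
$\left(41 - 1\right) N{\left(1 \right)} = \left(41 - 1\right) 1 = 40 \cdot 1 = 40$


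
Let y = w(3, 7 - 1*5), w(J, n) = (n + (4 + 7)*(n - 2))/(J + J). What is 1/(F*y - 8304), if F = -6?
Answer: -1/8306 ≈ -0.00012039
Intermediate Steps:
w(J, n) = (-22 + 12*n)/(2*J) (w(J, n) = (n + 11*(-2 + n))/((2*J)) = (n + (-22 + 11*n))*(1/(2*J)) = (-22 + 12*n)*(1/(2*J)) = (-22 + 12*n)/(2*J))
y = ⅓ (y = (-11 + 6*(7 - 1*5))/3 = (-11 + 6*(7 - 5))/3 = (-11 + 6*2)/3 = (-11 + 12)/3 = (⅓)*1 = ⅓ ≈ 0.33333)
1/(F*y - 8304) = 1/(-6*⅓ - 8304) = 1/(-2 - 8304) = 1/(-8306) = -1/8306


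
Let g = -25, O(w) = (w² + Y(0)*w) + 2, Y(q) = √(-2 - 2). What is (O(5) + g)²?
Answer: -96 + 40*I ≈ -96.0 + 40.0*I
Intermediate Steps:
Y(q) = 2*I (Y(q) = √(-4) = 2*I)
O(w) = 2 + w² + 2*I*w (O(w) = (w² + (2*I)*w) + 2 = (w² + 2*I*w) + 2 = 2 + w² + 2*I*w)
(O(5) + g)² = ((2 + 5² + 2*I*5) - 25)² = ((2 + 25 + 10*I) - 25)² = ((27 + 10*I) - 25)² = (2 + 10*I)²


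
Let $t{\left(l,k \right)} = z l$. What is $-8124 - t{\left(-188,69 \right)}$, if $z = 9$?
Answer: $-6432$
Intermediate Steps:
$t{\left(l,k \right)} = 9 l$
$-8124 - t{\left(-188,69 \right)} = -8124 - 9 \left(-188\right) = -8124 - -1692 = -8124 + 1692 = -6432$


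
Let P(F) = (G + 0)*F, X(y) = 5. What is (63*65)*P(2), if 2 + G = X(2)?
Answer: 24570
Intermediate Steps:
G = 3 (G = -2 + 5 = 3)
P(F) = 3*F (P(F) = (3 + 0)*F = 3*F)
(63*65)*P(2) = (63*65)*(3*2) = 4095*6 = 24570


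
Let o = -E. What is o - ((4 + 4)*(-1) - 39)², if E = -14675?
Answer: 12466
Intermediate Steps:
o = 14675 (o = -1*(-14675) = 14675)
o - ((4 + 4)*(-1) - 39)² = 14675 - ((4 + 4)*(-1) - 39)² = 14675 - (8*(-1) - 39)² = 14675 - (-8 - 39)² = 14675 - 1*(-47)² = 14675 - 1*2209 = 14675 - 2209 = 12466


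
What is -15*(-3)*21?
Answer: 945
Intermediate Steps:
-15*(-3)*21 = 45*21 = 945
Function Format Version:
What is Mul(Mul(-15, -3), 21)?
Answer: 945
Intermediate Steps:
Mul(Mul(-15, -3), 21) = Mul(45, 21) = 945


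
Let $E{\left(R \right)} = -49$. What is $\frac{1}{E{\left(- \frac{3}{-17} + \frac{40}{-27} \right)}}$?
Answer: $- \frac{1}{49} \approx -0.020408$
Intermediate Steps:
$\frac{1}{E{\left(- \frac{3}{-17} + \frac{40}{-27} \right)}} = \frac{1}{-49} = - \frac{1}{49}$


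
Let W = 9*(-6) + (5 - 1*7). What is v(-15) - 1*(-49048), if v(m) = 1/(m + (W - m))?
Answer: 2746687/56 ≈ 49048.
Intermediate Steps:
W = -56 (W = -54 + (5 - 7) = -54 - 2 = -56)
v(m) = -1/56 (v(m) = 1/(m + (-56 - m)) = 1/(-56) = -1/56)
v(-15) - 1*(-49048) = -1/56 - 1*(-49048) = -1/56 + 49048 = 2746687/56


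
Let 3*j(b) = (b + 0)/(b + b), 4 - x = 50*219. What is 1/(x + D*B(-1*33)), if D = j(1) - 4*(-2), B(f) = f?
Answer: -2/22431 ≈ -8.9162e-5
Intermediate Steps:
x = -10946 (x = 4 - 50*219 = 4 - 1*10950 = 4 - 10950 = -10946)
j(b) = ⅙ (j(b) = ((b + 0)/(b + b))/3 = (b/((2*b)))/3 = (b*(1/(2*b)))/3 = (⅓)*(½) = ⅙)
D = 49/6 (D = ⅙ - 4*(-2) = ⅙ + 8 = 49/6 ≈ 8.1667)
1/(x + D*B(-1*33)) = 1/(-10946 + 49*(-1*33)/6) = 1/(-10946 + (49/6)*(-33)) = 1/(-10946 - 539/2) = 1/(-22431/2) = -2/22431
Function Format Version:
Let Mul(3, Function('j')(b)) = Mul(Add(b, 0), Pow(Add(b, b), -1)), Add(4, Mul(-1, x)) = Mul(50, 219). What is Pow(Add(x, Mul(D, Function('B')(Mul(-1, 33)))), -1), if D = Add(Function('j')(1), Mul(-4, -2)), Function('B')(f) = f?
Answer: Rational(-2, 22431) ≈ -8.9162e-5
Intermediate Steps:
x = -10946 (x = Add(4, Mul(-1, Mul(50, 219))) = Add(4, Mul(-1, 10950)) = Add(4, -10950) = -10946)
Function('j')(b) = Rational(1, 6) (Function('j')(b) = Mul(Rational(1, 3), Mul(Add(b, 0), Pow(Add(b, b), -1))) = Mul(Rational(1, 3), Mul(b, Pow(Mul(2, b), -1))) = Mul(Rational(1, 3), Mul(b, Mul(Rational(1, 2), Pow(b, -1)))) = Mul(Rational(1, 3), Rational(1, 2)) = Rational(1, 6))
D = Rational(49, 6) (D = Add(Rational(1, 6), Mul(-4, -2)) = Add(Rational(1, 6), 8) = Rational(49, 6) ≈ 8.1667)
Pow(Add(x, Mul(D, Function('B')(Mul(-1, 33)))), -1) = Pow(Add(-10946, Mul(Rational(49, 6), Mul(-1, 33))), -1) = Pow(Add(-10946, Mul(Rational(49, 6), -33)), -1) = Pow(Add(-10946, Rational(-539, 2)), -1) = Pow(Rational(-22431, 2), -1) = Rational(-2, 22431)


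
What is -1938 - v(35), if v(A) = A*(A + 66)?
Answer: -5473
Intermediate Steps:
v(A) = A*(66 + A)
-1938 - v(35) = -1938 - 35*(66 + 35) = -1938 - 35*101 = -1938 - 1*3535 = -1938 - 3535 = -5473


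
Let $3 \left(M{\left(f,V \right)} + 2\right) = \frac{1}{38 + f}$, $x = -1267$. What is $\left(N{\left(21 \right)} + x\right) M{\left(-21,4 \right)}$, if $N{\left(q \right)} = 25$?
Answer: $\frac{41814}{17} \approx 2459.6$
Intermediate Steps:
$M{\left(f,V \right)} = -2 + \frac{1}{3 \left(38 + f\right)}$
$\left(N{\left(21 \right)} + x\right) M{\left(-21,4 \right)} = \left(25 - 1267\right) \frac{-227 - -126}{3 \left(38 - 21\right)} = - 1242 \frac{-227 + 126}{3 \cdot 17} = - 1242 \cdot \frac{1}{3} \cdot \frac{1}{17} \left(-101\right) = \left(-1242\right) \left(- \frac{101}{51}\right) = \frac{41814}{17}$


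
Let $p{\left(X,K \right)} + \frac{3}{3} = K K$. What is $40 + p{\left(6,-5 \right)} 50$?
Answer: $1240$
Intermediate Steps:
$p{\left(X,K \right)} = -1 + K^{2}$ ($p{\left(X,K \right)} = -1 + K K = -1 + K^{2}$)
$40 + p{\left(6,-5 \right)} 50 = 40 + \left(-1 + \left(-5\right)^{2}\right) 50 = 40 + \left(-1 + 25\right) 50 = 40 + 24 \cdot 50 = 40 + 1200 = 1240$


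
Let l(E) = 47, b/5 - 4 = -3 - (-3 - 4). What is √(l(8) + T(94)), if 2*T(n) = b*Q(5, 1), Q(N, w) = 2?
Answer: √87 ≈ 9.3274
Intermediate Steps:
b = 40 (b = 20 + 5*(-3 - (-3 - 4)) = 20 + 5*(-3 - 1*(-7)) = 20 + 5*(-3 + 7) = 20 + 5*4 = 20 + 20 = 40)
T(n) = 40 (T(n) = (40*2)/2 = (½)*80 = 40)
√(l(8) + T(94)) = √(47 + 40) = √87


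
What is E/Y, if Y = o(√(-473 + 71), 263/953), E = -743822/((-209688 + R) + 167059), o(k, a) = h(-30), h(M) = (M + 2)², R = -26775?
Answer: 371911/27206368 ≈ 0.013670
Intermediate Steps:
h(M) = (2 + M)²
o(k, a) = 784 (o(k, a) = (2 - 30)² = (-28)² = 784)
E = 371911/34702 (E = -743822/((-209688 - 26775) + 167059) = -743822/(-236463 + 167059) = -743822/(-69404) = -743822*(-1/69404) = 371911/34702 ≈ 10.717)
Y = 784
E/Y = (371911/34702)/784 = (371911/34702)*(1/784) = 371911/27206368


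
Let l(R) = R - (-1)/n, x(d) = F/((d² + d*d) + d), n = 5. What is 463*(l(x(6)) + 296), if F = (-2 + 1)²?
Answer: 53487149/390 ≈ 1.3715e+5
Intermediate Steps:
F = 1 (F = (-1)² = 1)
x(d) = 1/(d + 2*d²) (x(d) = 1/((d² + d*d) + d) = 1/((d² + d²) + d) = 1/(2*d² + d) = 1/(d + 2*d²))
l(R) = ⅕ + R (l(R) = R - (-1)/5 = R - 1*(-⅕) = R + ⅕ = ⅕ + R)
463*(l(x(6)) + 296) = 463*((⅕ + 1/(6*(1 + 2*6))) + 296) = 463*((⅕ + 1/(6*(1 + 12))) + 296) = 463*((⅕ + (⅙)/13) + 296) = 463*((⅕ + (⅙)*(1/13)) + 296) = 463*((⅕ + 1/78) + 296) = 463*(83/390 + 296) = 463*(115523/390) = 53487149/390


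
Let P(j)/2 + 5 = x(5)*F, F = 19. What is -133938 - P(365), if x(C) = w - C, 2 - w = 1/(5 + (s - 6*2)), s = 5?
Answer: -133833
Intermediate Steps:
w = 5/2 (w = 2 - 1/(5 + (5 - 6*2)) = 2 - 1/(5 + (5 - 1*12)) = 2 - 1/(5 + (5 - 12)) = 2 - 1/(5 - 7) = 2 - 1/(-2) = 2 - 1*(-1/2) = 2 + 1/2 = 5/2 ≈ 2.5000)
x(C) = 5/2 - C
P(j) = -105 (P(j) = -10 + 2*((5/2 - 1*5)*19) = -10 + 2*((5/2 - 5)*19) = -10 + 2*(-5/2*19) = -10 + 2*(-95/2) = -10 - 95 = -105)
-133938 - P(365) = -133938 - 1*(-105) = -133938 + 105 = -133833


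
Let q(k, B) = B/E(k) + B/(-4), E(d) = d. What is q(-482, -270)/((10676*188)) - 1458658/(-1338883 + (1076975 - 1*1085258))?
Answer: 705586944155179/651635251738528 ≈ 1.0828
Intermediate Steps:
q(k, B) = -B/4 + B/k (q(k, B) = B/k + B/(-4) = B/k + B*(-¼) = B/k - B/4 = -B/4 + B/k)
q(-482, -270)/((10676*188)) - 1458658/(-1338883 + (1076975 - 1*1085258)) = (-¼*(-270) - 270/(-482))/((10676*188)) - 1458658/(-1338883 + (1076975 - 1*1085258)) = (135/2 - 270*(-1/482))/2007088 - 1458658/(-1338883 + (1076975 - 1085258)) = (135/2 + 135/241)*(1/2007088) - 1458658/(-1338883 - 8283) = (32805/482)*(1/2007088) - 1458658/(-1347166) = 32805/967416416 - 1458658*(-1/1347166) = 32805/967416416 + 729329/673583 = 705586944155179/651635251738528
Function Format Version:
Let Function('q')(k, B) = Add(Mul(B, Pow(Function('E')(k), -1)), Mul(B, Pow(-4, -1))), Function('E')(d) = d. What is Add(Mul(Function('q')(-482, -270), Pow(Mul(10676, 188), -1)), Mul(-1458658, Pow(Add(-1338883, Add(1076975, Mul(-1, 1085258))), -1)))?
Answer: Rational(705586944155179, 651635251738528) ≈ 1.0828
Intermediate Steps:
Function('q')(k, B) = Add(Mul(Rational(-1, 4), B), Mul(B, Pow(k, -1))) (Function('q')(k, B) = Add(Mul(B, Pow(k, -1)), Mul(B, Pow(-4, -1))) = Add(Mul(B, Pow(k, -1)), Mul(B, Rational(-1, 4))) = Add(Mul(B, Pow(k, -1)), Mul(Rational(-1, 4), B)) = Add(Mul(Rational(-1, 4), B), Mul(B, Pow(k, -1))))
Add(Mul(Function('q')(-482, -270), Pow(Mul(10676, 188), -1)), Mul(-1458658, Pow(Add(-1338883, Add(1076975, Mul(-1, 1085258))), -1))) = Add(Mul(Add(Mul(Rational(-1, 4), -270), Mul(-270, Pow(-482, -1))), Pow(Mul(10676, 188), -1)), Mul(-1458658, Pow(Add(-1338883, Add(1076975, Mul(-1, 1085258))), -1))) = Add(Mul(Add(Rational(135, 2), Mul(-270, Rational(-1, 482))), Pow(2007088, -1)), Mul(-1458658, Pow(Add(-1338883, Add(1076975, -1085258)), -1))) = Add(Mul(Add(Rational(135, 2), Rational(135, 241)), Rational(1, 2007088)), Mul(-1458658, Pow(Add(-1338883, -8283), -1))) = Add(Mul(Rational(32805, 482), Rational(1, 2007088)), Mul(-1458658, Pow(-1347166, -1))) = Add(Rational(32805, 967416416), Mul(-1458658, Rational(-1, 1347166))) = Add(Rational(32805, 967416416), Rational(729329, 673583)) = Rational(705586944155179, 651635251738528)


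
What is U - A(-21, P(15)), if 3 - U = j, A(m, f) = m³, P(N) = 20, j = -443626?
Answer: 452890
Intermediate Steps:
U = 443629 (U = 3 - 1*(-443626) = 3 + 443626 = 443629)
U - A(-21, P(15)) = 443629 - 1*(-21)³ = 443629 - 1*(-9261) = 443629 + 9261 = 452890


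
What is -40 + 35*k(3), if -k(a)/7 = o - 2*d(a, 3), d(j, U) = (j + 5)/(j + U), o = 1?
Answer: 1105/3 ≈ 368.33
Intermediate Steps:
d(j, U) = (5 + j)/(U + j)
k(a) = -7 + 14*(5 + a)/(3 + a) (k(a) = -7*(1 - 2*(5 + a)/(3 + a)) = -7 + 14*(5 + a)/(3 + a))
-40 + 35*k(3) = -40 + 35*(7*(7 + 3)/(3 + 3)) = -40 + 35*(7*10/6) = -40 + 35*(7*(⅙)*10) = -40 + 35*(35/3) = -40 + 1225/3 = 1105/3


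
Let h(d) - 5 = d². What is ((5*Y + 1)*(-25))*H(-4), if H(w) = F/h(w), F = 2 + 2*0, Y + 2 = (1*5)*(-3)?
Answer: 200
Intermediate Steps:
h(d) = 5 + d²
Y = -17 (Y = -2 + (1*5)*(-3) = -2 + 5*(-3) = -2 - 15 = -17)
F = 2 (F = 2 + 0 = 2)
H(w) = 2/(5 + w²)
((5*Y + 1)*(-25))*H(-4) = ((5*(-17) + 1)*(-25))*(2/(5 + (-4)²)) = ((-85 + 1)*(-25))*(2/(5 + 16)) = (-84*(-25))*(2/21) = 2100*(2*(1/21)) = 2100*(2/21) = 200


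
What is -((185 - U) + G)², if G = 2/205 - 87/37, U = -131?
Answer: -5660112051801/57532225 ≈ -98382.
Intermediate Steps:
G = -17761/7585 (G = 2*(1/205) - 87*1/37 = 2/205 - 87/37 = -17761/7585 ≈ -2.3416)
-((185 - U) + G)² = -((185 - 1*(-131)) - 17761/7585)² = -((185 + 131) - 17761/7585)² = -(316 - 17761/7585)² = -(2379099/7585)² = -1*5660112051801/57532225 = -5660112051801/57532225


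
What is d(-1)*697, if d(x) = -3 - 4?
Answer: -4879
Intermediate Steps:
d(x) = -7
d(-1)*697 = -7*697 = -4879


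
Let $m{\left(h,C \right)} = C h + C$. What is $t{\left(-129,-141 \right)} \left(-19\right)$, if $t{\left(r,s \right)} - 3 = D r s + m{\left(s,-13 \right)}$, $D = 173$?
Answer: $-59821880$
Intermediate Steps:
$m{\left(h,C \right)} = C + C h$
$t{\left(r,s \right)} = -10 - 13 s + 173 r s$ ($t{\left(r,s \right)} = 3 + \left(173 r s - 13 \left(1 + s\right)\right) = 3 - \left(13 + 13 s - 173 r s\right) = -10 - 13 s + 173 r s$)
$t{\left(-129,-141 \right)} \left(-19\right) = \left(-10 - -1833 + 173 \left(-129\right) \left(-141\right)\right) \left(-19\right) = \left(-10 + 1833 + 3146697\right) \left(-19\right) = 3148520 \left(-19\right) = -59821880$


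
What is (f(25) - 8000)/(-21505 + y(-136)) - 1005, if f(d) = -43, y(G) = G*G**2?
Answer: -364233966/362423 ≈ -1005.0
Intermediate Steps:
y(G) = G**3
(f(25) - 8000)/(-21505 + y(-136)) - 1005 = (-43 - 8000)/(-21505 + (-136)**3) - 1005 = -8043/(-21505 - 2515456) - 1005 = -8043/(-2536961) - 1005 = -8043*(-1/2536961) - 1005 = 1149/362423 - 1005 = -364233966/362423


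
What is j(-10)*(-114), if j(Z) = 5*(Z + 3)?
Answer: 3990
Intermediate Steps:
j(Z) = 15 + 5*Z (j(Z) = 5*(3 + Z) = 15 + 5*Z)
j(-10)*(-114) = (15 + 5*(-10))*(-114) = (15 - 50)*(-114) = -35*(-114) = 3990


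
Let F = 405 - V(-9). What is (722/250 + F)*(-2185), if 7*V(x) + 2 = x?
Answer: -156567049/175 ≈ -8.9467e+5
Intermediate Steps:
V(x) = -2/7 + x/7
F = 2846/7 (F = 405 - (-2/7 + (1/7)*(-9)) = 405 - (-2/7 - 9/7) = 405 - 1*(-11/7) = 405 + 11/7 = 2846/7 ≈ 406.57)
(722/250 + F)*(-2185) = (722/250 + 2846/7)*(-2185) = (722*(1/250) + 2846/7)*(-2185) = (361/125 + 2846/7)*(-2185) = (358277/875)*(-2185) = -156567049/175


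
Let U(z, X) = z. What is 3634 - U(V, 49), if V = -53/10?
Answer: 36393/10 ≈ 3639.3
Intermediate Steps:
V = -53/10 (V = -53*⅒ = -53/10 ≈ -5.3000)
3634 - U(V, 49) = 3634 - 1*(-53/10) = 3634 + 53/10 = 36393/10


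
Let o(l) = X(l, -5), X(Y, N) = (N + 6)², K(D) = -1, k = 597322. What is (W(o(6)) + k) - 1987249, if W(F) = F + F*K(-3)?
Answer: -1389927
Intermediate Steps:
X(Y, N) = (6 + N)²
o(l) = 1 (o(l) = (6 - 5)² = 1² = 1)
W(F) = 0 (W(F) = F + F*(-1) = F - F = 0)
(W(o(6)) + k) - 1987249 = (0 + 597322) - 1987249 = 597322 - 1987249 = -1389927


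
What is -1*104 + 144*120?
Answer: 17176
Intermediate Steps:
-1*104 + 144*120 = -104 + 17280 = 17176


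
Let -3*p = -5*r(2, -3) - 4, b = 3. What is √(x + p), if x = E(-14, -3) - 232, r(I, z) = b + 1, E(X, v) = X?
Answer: I*√238 ≈ 15.427*I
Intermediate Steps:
r(I, z) = 4 (r(I, z) = 3 + 1 = 4)
p = 8 (p = -(-5*4 - 4)/3 = -(-20 - 4)/3 = -⅓*(-24) = 8)
x = -246 (x = -14 - 232 = -246)
√(x + p) = √(-246 + 8) = √(-238) = I*√238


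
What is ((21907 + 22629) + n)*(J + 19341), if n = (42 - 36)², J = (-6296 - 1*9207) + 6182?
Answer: 446611440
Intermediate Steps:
J = -9321 (J = (-6296 - 9207) + 6182 = -15503 + 6182 = -9321)
n = 36 (n = 6² = 36)
((21907 + 22629) + n)*(J + 19341) = ((21907 + 22629) + 36)*(-9321 + 19341) = (44536 + 36)*10020 = 44572*10020 = 446611440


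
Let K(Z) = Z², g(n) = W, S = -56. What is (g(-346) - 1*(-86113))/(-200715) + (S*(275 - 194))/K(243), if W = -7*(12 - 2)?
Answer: -24655129/48773745 ≈ -0.50550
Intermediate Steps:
W = -70 (W = -7*10 = -70)
g(n) = -70
(g(-346) - 1*(-86113))/(-200715) + (S*(275 - 194))/K(243) = (-70 - 1*(-86113))/(-200715) + (-56*(275 - 194))/(243²) = (-70 + 86113)*(-1/200715) - 56*81/59049 = 86043*(-1/200715) - 4536*1/59049 = -28681/66905 - 56/729 = -24655129/48773745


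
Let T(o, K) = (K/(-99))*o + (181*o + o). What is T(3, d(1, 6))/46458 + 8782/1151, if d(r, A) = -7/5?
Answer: 67422737387/8823071070 ≈ 7.6416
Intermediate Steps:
d(r, A) = -7/5 (d(r, A) = -7*⅕ = -7/5)
T(o, K) = 182*o - K*o/99 (T(o, K) = (K*(-1/99))*o + 182*o = (-K/99)*o + 182*o = -K*o/99 + 182*o = 182*o - K*o/99)
T(3, d(1, 6))/46458 + 8782/1151 = ((1/99)*3*(18018 - 1*(-7/5)))/46458 + 8782/1151 = ((1/99)*3*(18018 + 7/5))*(1/46458) + 8782*(1/1151) = ((1/99)*3*(90097/5))*(1/46458) + 8782/1151 = (90097/165)*(1/46458) + 8782/1151 = 90097/7665570 + 8782/1151 = 67422737387/8823071070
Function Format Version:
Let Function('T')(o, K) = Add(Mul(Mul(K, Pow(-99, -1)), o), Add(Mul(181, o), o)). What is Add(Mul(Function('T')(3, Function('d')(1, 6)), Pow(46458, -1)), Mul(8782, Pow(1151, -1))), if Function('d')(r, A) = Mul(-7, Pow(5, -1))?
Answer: Rational(67422737387, 8823071070) ≈ 7.6416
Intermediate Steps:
Function('d')(r, A) = Rational(-7, 5) (Function('d')(r, A) = Mul(-7, Rational(1, 5)) = Rational(-7, 5))
Function('T')(o, K) = Add(Mul(182, o), Mul(Rational(-1, 99), K, o)) (Function('T')(o, K) = Add(Mul(Mul(K, Rational(-1, 99)), o), Mul(182, o)) = Add(Mul(Mul(Rational(-1, 99), K), o), Mul(182, o)) = Add(Mul(Rational(-1, 99), K, o), Mul(182, o)) = Add(Mul(182, o), Mul(Rational(-1, 99), K, o)))
Add(Mul(Function('T')(3, Function('d')(1, 6)), Pow(46458, -1)), Mul(8782, Pow(1151, -1))) = Add(Mul(Mul(Rational(1, 99), 3, Add(18018, Mul(-1, Rational(-7, 5)))), Pow(46458, -1)), Mul(8782, Pow(1151, -1))) = Add(Mul(Mul(Rational(1, 99), 3, Add(18018, Rational(7, 5))), Rational(1, 46458)), Mul(8782, Rational(1, 1151))) = Add(Mul(Mul(Rational(1, 99), 3, Rational(90097, 5)), Rational(1, 46458)), Rational(8782, 1151)) = Add(Mul(Rational(90097, 165), Rational(1, 46458)), Rational(8782, 1151)) = Add(Rational(90097, 7665570), Rational(8782, 1151)) = Rational(67422737387, 8823071070)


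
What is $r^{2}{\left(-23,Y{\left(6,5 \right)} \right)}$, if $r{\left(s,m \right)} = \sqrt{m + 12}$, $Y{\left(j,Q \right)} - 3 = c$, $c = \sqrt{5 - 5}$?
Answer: $15$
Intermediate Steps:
$c = 0$ ($c = \sqrt{0} = 0$)
$Y{\left(j,Q \right)} = 3$ ($Y{\left(j,Q \right)} = 3 + 0 = 3$)
$r{\left(s,m \right)} = \sqrt{12 + m}$
$r^{2}{\left(-23,Y{\left(6,5 \right)} \right)} = \left(\sqrt{12 + 3}\right)^{2} = \left(\sqrt{15}\right)^{2} = 15$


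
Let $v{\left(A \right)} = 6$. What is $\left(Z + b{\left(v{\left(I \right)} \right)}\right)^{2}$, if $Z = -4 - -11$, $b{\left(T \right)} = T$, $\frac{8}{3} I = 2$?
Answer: $169$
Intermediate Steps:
$I = \frac{3}{4}$ ($I = \frac{3}{8} \cdot 2 = \frac{3}{4} \approx 0.75$)
$Z = 7$ ($Z = -4 + 11 = 7$)
$\left(Z + b{\left(v{\left(I \right)} \right)}\right)^{2} = \left(7 + 6\right)^{2} = 13^{2} = 169$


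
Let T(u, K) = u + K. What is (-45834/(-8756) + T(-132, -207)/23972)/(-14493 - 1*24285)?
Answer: -91313697/678288075608 ≈ -0.00013462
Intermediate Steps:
T(u, K) = K + u
(-45834/(-8756) + T(-132, -207)/23972)/(-14493 - 1*24285) = (-45834/(-8756) + (-207 - 132)/23972)/(-14493 - 1*24285) = (-45834*(-1/8756) - 339*1/23972)/(-14493 - 24285) = (22917/4378 - 339/23972)/(-38778) = (273941091/52474708)*(-1/38778) = -91313697/678288075608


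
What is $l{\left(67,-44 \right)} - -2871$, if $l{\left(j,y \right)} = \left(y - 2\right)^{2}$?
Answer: $4987$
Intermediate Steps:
$l{\left(j,y \right)} = \left(-2 + y\right)^{2}$
$l{\left(67,-44 \right)} - -2871 = \left(-2 - 44\right)^{2} - -2871 = \left(-46\right)^{2} + 2871 = 2116 + 2871 = 4987$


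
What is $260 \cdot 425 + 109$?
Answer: $110609$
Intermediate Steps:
$260 \cdot 425 + 109 = 110500 + 109 = 110609$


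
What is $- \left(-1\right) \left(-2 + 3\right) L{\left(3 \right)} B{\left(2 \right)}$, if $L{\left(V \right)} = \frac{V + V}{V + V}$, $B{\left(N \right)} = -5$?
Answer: $-5$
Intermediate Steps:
$L{\left(V \right)} = 1$ ($L{\left(V \right)} = \frac{2 V}{2 V} = 2 V \frac{1}{2 V} = 1$)
$- \left(-1\right) \left(-2 + 3\right) L{\left(3 \right)} B{\left(2 \right)} = - \left(-1\right) \left(-2 + 3\right) 1 \left(-5\right) = - \left(-1\right) 1 \cdot 1 \left(-5\right) = \left(-1\right) \left(-1\right) 1 \left(-5\right) = 1 \cdot 1 \left(-5\right) = 1 \left(-5\right) = -5$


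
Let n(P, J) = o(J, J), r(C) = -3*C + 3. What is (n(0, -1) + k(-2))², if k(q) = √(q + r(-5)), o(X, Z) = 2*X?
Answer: 4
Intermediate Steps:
r(C) = 3 - 3*C
n(P, J) = 2*J
k(q) = √(18 + q) (k(q) = √(q + (3 - 3*(-5))) = √(q + (3 + 15)) = √(q + 18) = √(18 + q))
(n(0, -1) + k(-2))² = (2*(-1) + √(18 - 2))² = (-2 + √16)² = (-2 + 4)² = 2² = 4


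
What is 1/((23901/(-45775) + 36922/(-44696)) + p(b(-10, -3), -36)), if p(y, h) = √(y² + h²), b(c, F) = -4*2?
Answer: 1410885237334993100/1421320784507812336671 + 4185949866448360000*√85/1421320784507812336671 ≈ 0.028145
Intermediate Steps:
b(c, F) = -8
p(y, h) = √(h² + y²)
1/((23901/(-45775) + 36922/(-44696)) + p(b(-10, -3), -36)) = 1/((23901/(-45775) + 36922/(-44696)) + √((-36)² + (-8)²)) = 1/((23901*(-1/45775) + 36922*(-1/44696)) + √(1296 + 64)) = 1/((-23901/45775 - 18461/22348) + √1360) = 1/(-1379191823/1022979700 + 4*√85)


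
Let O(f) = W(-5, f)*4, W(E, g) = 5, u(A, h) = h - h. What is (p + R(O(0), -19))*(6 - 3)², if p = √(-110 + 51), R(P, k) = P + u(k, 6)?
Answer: 180 + 9*I*√59 ≈ 180.0 + 69.13*I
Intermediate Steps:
u(A, h) = 0
O(f) = 20 (O(f) = 5*4 = 20)
R(P, k) = P (R(P, k) = P + 0 = P)
p = I*√59 (p = √(-59) = I*√59 ≈ 7.6811*I)
(p + R(O(0), -19))*(6 - 3)² = (I*√59 + 20)*(6 - 3)² = (20 + I*√59)*3² = (20 + I*√59)*9 = 180 + 9*I*√59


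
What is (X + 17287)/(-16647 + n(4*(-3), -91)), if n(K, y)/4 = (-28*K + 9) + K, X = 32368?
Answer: -9931/3063 ≈ -3.2422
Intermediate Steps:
n(K, y) = 36 - 108*K (n(K, y) = 4*((-28*K + 9) + K) = 4*((9 - 28*K) + K) = 4*(9 - 27*K) = 36 - 108*K)
(X + 17287)/(-16647 + n(4*(-3), -91)) = (32368 + 17287)/(-16647 + (36 - 432*(-3))) = 49655/(-16647 + (36 - 108*(-12))) = 49655/(-16647 + (36 + 1296)) = 49655/(-16647 + 1332) = 49655/(-15315) = 49655*(-1/15315) = -9931/3063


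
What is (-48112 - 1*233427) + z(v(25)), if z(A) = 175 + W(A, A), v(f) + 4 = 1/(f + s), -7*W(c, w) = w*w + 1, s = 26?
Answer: -5122838158/18207 ≈ -2.8137e+5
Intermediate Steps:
W(c, w) = -1/7 - w**2/7 (W(c, w) = -(w*w + 1)/7 = -(w**2 + 1)/7 = -(1 + w**2)/7 = -1/7 - w**2/7)
v(f) = -4 + 1/(26 + f) (v(f) = -4 + 1/(f + 26) = -4 + 1/(26 + f))
z(A) = 1224/7 - A**2/7 (z(A) = 175 + (-1/7 - A**2/7) = 1224/7 - A**2/7)
(-48112 - 1*233427) + z(v(25)) = (-48112 - 1*233427) + (1224/7 - (-103 - 4*25)**2/(26 + 25)**2/7) = (-48112 - 233427) + (1224/7 - (-103 - 100)**2/2601/7) = -281539 + (1224/7 - ((1/51)*(-203))**2/7) = -281539 + (1224/7 - (-203/51)**2/7) = -281539 + (1224/7 - 1/7*41209/2601) = -281539 + (1224/7 - 5887/2601) = -281539 + 3142415/18207 = -5122838158/18207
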